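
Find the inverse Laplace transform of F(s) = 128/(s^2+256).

Standard pair: w/(s^2+w^2) <-> sin(wt)*u(t)
Recognize w^2 = 256, so w = 16; numerator 128 = 8*16.
f(t) = 8*sin(16t)*u(t)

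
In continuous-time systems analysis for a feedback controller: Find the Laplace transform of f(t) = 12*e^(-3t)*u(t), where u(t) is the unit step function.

Standard Laplace transform pair:
e^(-at)*u(t) <-> 1/(s+a)
With a = 3: L{12*e^(-3t)*u(t)} = 12/(s+3), ROC: Re(s) > -3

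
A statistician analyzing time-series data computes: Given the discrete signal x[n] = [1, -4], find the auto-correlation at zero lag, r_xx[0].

The auto-correlation at zero lag r_xx[0] equals the signal energy.
r_xx[0] = sum of x[n]^2 = 1^2 + (-4)^2
= 1 + 16 = 17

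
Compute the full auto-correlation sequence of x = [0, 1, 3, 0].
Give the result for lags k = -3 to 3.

r_xx[k] = sum_m x[m]*x[m+k], indexed from 0, for k = -3 to 3:
  r_xx[-3] = x[3]*x[0] = 0
  r_xx[-2] = x[2]*x[0] + x[3]*x[1] = 0
  r_xx[-1] = x[1]*x[0] + x[2]*x[1] + x[3]*x[2] = 3
  r_xx[0] = x[0]*x[0] + x[1]*x[1] + x[2]*x[2] + x[3]*x[3] = 10
  r_xx[1] = x[0]*x[1] + x[1]*x[2] + x[2]*x[3] = 3
  r_xx[2] = x[0]*x[2] + x[1]*x[3] = 0
  r_xx[3] = x[0]*x[3] = 0
r_xx = [0, 0, 3, 10, 3, 0, 0]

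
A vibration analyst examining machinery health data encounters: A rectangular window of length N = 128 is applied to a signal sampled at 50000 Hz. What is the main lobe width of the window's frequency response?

For a rectangular window of length N,
the main lobe width in frequency is 2*f_s/N.
= 2*50000/128 = 3125/4 Hz
This determines the minimum frequency separation for resolving two sinusoids.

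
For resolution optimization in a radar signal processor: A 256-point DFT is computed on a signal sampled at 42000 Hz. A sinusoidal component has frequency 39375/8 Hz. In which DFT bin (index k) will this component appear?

DFT frequency resolution = f_s/N = 42000/256 = 2625/16 Hz
Bin index k = f_signal / resolution = 39375/8 / 2625/16 = 30
The signal frequency 39375/8 Hz falls in DFT bin k = 30.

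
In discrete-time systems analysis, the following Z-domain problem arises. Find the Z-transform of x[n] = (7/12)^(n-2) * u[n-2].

Time-shifting property: if X(z) = Z{x[n]}, then Z{x[n-d]} = z^(-d) * X(z)
X(z) = z/(z - 7/12) for x[n] = (7/12)^n * u[n]
Z{x[n-2]} = z^(-2) * z/(z - 7/12) = z^(-1)/(z - 7/12)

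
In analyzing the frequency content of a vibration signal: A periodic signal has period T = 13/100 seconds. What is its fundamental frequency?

The fundamental frequency is the reciprocal of the period.
f = 1/T = 1/(13/100) = 100/13 Hz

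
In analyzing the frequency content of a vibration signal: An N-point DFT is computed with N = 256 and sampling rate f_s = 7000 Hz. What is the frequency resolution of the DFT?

DFT frequency resolution = f_s / N
= 7000 / 256 = 875/32 Hz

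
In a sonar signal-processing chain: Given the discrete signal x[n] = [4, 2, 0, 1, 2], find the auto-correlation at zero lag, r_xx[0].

The auto-correlation at zero lag r_xx[0] equals the signal energy.
r_xx[0] = sum of x[n]^2 = 4^2 + 2^2 + 0^2 + 1^2 + 2^2
= 16 + 4 + 0 + 1 + 4 = 25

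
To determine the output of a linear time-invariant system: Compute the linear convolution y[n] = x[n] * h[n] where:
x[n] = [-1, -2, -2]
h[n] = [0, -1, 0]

y[n] = sum_k x[k]*h[n-k]. Output length = len(x) + len(h) - 1 = 3 + 3 - 1 = 5.
y[0] = -1*0 = 0
y[1] = -2*0 + -1*-1 = 1
y[2] = -2*0 + -2*-1 + -1*0 = 2
y[3] = -2*-1 + -2*0 = 2
y[4] = -2*0 = 0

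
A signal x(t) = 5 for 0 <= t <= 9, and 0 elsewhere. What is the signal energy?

Energy = integral of |x(t)|^2 dt over the signal duration
= 5^2 * 9 = 25 * 9 = 225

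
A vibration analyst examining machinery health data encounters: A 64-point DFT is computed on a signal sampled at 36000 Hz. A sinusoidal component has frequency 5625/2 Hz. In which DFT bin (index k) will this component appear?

DFT frequency resolution = f_s/N = 36000/64 = 1125/2 Hz
Bin index k = f_signal / resolution = 5625/2 / 1125/2 = 5
The signal frequency 5625/2 Hz falls in DFT bin k = 5.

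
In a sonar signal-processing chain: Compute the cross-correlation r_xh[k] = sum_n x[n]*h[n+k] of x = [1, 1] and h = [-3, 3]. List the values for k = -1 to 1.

Both sequences indexed from 0 and zero outside their support.
Lags with overlap: k = -1 to 1.
  r_xh[-1] = x[1]*h[0] = -3
  r_xh[0] = x[0]*h[0] + x[1]*h[1] = 0
  r_xh[1] = x[0]*h[1] = 3
r_xh = [-3, 0, 3] (for k = -1, ..., 1)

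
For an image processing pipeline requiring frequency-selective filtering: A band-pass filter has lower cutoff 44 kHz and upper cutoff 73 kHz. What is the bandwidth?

Bandwidth = f_high - f_low
= 73 kHz - 44 kHz = 29 kHz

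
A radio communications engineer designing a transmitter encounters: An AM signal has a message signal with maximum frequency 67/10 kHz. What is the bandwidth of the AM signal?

In AM (double-sideband), the bandwidth is twice the message frequency.
BW = 2 * f_m = 2 * 67/10 kHz = 67/5 kHz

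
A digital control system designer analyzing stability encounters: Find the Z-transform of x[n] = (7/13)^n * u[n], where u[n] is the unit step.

The Z-transform of a^n * u[n] is z/(z-a) for |z| > |a|.
Here a = 7/13, so X(z) = z/(z - (7/13)) = 13z/(13z - 7)
ROC: |z| > 7/13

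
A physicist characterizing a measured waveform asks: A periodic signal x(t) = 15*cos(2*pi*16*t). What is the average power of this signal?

Average power of A*cos(wt) is A^2/2.
P = 15^2 / 2 = 225/2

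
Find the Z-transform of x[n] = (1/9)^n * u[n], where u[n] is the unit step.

The Z-transform of a^n * u[n] is z/(z-a) for |z| > |a|.
Here a = 1/9, so X(z) = z/(z - (1/9)) = 9z/(9z - 1)
ROC: |z| > 1/9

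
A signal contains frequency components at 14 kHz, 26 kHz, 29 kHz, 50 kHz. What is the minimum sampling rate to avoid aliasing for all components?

The highest frequency component is f_max = 50 kHz.
Nyquist rate = 2 * f_max = 2 * 50 kHz = 100 kHz.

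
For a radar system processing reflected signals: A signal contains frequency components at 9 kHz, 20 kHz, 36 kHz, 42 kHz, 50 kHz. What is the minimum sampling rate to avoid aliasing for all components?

The highest frequency component is f_max = 50 kHz.
Nyquist rate = 2 * f_max = 2 * 50 kHz = 100 kHz.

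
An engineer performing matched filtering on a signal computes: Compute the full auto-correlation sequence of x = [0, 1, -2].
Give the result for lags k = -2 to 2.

r_xx[k] = sum_m x[m]*x[m+k], indexed from 0, for k = -2 to 2:
  r_xx[-2] = x[2]*x[0] = 0
  r_xx[-1] = x[1]*x[0] + x[2]*x[1] = -2
  r_xx[0] = x[0]*x[0] + x[1]*x[1] + x[2]*x[2] = 5
  r_xx[1] = x[0]*x[1] + x[1]*x[2] = -2
  r_xx[2] = x[0]*x[2] = 0
r_xx = [0, -2, 5, -2, 0]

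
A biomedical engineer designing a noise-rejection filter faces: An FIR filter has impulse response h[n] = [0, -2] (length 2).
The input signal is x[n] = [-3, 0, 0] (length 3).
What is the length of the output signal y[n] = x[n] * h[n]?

For linear convolution, the output length is:
len(y) = len(x) + len(h) - 1 = 3 + 2 - 1 = 4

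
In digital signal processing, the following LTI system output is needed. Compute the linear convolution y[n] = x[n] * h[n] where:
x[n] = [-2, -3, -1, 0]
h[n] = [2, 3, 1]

y[n] = sum_k x[k]*h[n-k]. Output length = len(x) + len(h) - 1 = 4 + 3 - 1 = 6.
y[0] = -2*2 = -4
y[1] = -3*2 + -2*3 = -12
y[2] = -1*2 + -3*3 + -2*1 = -13
y[3] = 0*2 + -1*3 + -3*1 = -6
y[4] = 0*3 + -1*1 = -1
y[5] = 0*1 = 0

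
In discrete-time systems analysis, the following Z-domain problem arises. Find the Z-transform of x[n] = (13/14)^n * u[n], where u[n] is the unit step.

The Z-transform of a^n * u[n] is z/(z-a) for |z| > |a|.
Here a = 13/14, so X(z) = z/(z - (13/14)) = 14z/(14z - 13)
ROC: |z| > 13/14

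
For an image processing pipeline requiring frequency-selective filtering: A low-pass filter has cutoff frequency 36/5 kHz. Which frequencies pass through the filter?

A low-pass filter passes all frequencies below the cutoff frequency 36/5 kHz and attenuates higher frequencies.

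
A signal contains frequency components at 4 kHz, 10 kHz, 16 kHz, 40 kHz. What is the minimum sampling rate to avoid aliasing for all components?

The highest frequency component is f_max = 40 kHz.
Nyquist rate = 2 * f_max = 2 * 40 kHz = 80 kHz.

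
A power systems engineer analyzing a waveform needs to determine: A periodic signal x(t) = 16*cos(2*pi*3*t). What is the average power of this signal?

Average power of A*cos(wt) is A^2/2.
P = 16^2 / 2 = 256/2 = 128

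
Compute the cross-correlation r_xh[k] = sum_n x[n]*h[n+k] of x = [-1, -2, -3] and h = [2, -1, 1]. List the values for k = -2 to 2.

Both sequences indexed from 0 and zero outside their support.
Lags with overlap: k = -2 to 2.
  r_xh[-2] = x[2]*h[0] = -6
  r_xh[-1] = x[1]*h[0] + x[2]*h[1] = -1
  r_xh[0] = x[0]*h[0] + x[1]*h[1] + x[2]*h[2] = -3
  r_xh[1] = x[0]*h[1] + x[1]*h[2] = -1
  r_xh[2] = x[0]*h[2] = -1
r_xh = [-6, -1, -3, -1, -1] (for k = -2, ..., 2)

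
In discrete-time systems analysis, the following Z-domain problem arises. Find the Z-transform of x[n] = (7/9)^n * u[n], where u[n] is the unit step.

The Z-transform of a^n * u[n] is z/(z-a) for |z| > |a|.
Here a = 7/9, so X(z) = z/(z - (7/9)) = 9z/(9z - 7)
ROC: |z| > 7/9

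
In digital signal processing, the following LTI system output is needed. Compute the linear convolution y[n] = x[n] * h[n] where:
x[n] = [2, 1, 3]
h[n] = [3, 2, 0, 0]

y[n] = sum_k x[k]*h[n-k]. Output length = len(x) + len(h) - 1 = 3 + 4 - 1 = 6.
y[0] = 2*3 = 6
y[1] = 1*3 + 2*2 = 7
y[2] = 3*3 + 1*2 + 2*0 = 11
y[3] = 3*2 + 1*0 + 2*0 = 6
y[4] = 3*0 + 1*0 = 0
y[5] = 3*0 = 0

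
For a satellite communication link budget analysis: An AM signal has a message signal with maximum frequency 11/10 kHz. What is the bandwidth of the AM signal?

In AM (double-sideband), the bandwidth is twice the message frequency.
BW = 2 * f_m = 2 * 11/10 kHz = 11/5 kHz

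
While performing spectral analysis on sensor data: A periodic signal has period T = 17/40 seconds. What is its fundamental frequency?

The fundamental frequency is the reciprocal of the period.
f = 1/T = 1/(17/40) = 40/17 Hz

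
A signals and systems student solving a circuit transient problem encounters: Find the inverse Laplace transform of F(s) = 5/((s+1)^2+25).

Standard pair: w/((s+a)^2+w^2) <-> e^(-at)*sin(wt)*u(t)
With a=1, w=5: f(t) = e^(-t)*sin(5t)*u(t)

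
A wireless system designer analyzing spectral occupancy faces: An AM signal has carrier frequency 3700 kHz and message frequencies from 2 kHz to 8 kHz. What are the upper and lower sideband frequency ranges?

Upper sideband (USB) = fc + [fm_low, fm_high] = 3700 + [2, 8] = [3702, 3708] kHz
Lower sideband (LSB) = fc - [fm_high, fm_low] = 3700 - [8, 2] = [3692, 3698] kHz
Total occupied spectrum: 3692 kHz to 3708 kHz (plus carrier at 3700 kHz)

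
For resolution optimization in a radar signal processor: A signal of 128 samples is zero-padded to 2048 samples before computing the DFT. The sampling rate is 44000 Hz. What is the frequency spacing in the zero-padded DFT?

Original DFT: N = 128, resolution = f_s/N = 44000/128 = 1375/4 Hz
Zero-padded DFT: N = 2048, resolution = f_s/N = 44000/2048 = 1375/64 Hz
Zero-padding interpolates the spectrum (finer frequency grid)
but does NOT improve the true spectral resolution (ability to resolve close frequencies).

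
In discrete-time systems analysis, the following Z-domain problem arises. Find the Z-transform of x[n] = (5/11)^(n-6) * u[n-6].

Time-shifting property: if X(z) = Z{x[n]}, then Z{x[n-d]} = z^(-d) * X(z)
X(z) = z/(z - 5/11) for x[n] = (5/11)^n * u[n]
Z{x[n-6]} = z^(-6) * z/(z - 5/11) = z^(-5)/(z - 5/11)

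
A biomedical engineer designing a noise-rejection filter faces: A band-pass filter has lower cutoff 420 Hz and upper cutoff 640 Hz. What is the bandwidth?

Bandwidth = f_high - f_low
= 640 Hz - 420 Hz = 220 Hz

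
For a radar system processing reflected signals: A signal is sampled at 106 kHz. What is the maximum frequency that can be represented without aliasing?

The maximum frequency that can be represented without aliasing
is the Nyquist frequency: f_max = f_s / 2 = 106 kHz / 2 = 53 kHz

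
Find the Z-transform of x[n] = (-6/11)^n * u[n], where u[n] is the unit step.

The Z-transform of a^n * u[n] is z/(z-a) for |z| > |a|.
Here a = -6/11, so X(z) = z/(z - (-6/11)) = 11z/(11z + 6)
ROC: |z| > 6/11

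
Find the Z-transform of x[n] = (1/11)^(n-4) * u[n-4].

Time-shifting property: if X(z) = Z{x[n]}, then Z{x[n-d]} = z^(-d) * X(z)
X(z) = z/(z - 1/11) for x[n] = (1/11)^n * u[n]
Z{x[n-4]} = z^(-4) * z/(z - 1/11) = z^(-3)/(z - 1/11)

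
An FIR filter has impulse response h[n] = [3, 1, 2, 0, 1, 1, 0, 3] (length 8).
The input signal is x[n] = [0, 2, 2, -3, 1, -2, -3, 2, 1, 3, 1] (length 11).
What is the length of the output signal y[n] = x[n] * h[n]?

For linear convolution, the output length is:
len(y) = len(x) + len(h) - 1 = 11 + 8 - 1 = 18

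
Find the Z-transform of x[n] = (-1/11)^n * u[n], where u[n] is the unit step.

The Z-transform of a^n * u[n] is z/(z-a) for |z| > |a|.
Here a = -1/11, so X(z) = z/(z - (-1/11)) = 11z/(11z + 1)
ROC: |z| > 1/11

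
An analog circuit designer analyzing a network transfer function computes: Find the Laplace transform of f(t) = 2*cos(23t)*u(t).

Standard pair: cos(wt)*u(t) <-> s/(s^2+w^2)
With w = 23: L{2*cos(23t)*u(t)} = 2s/(s^2+529)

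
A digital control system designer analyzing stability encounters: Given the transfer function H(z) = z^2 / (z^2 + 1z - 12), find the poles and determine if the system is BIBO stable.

Poles are roots of the denominator: z^2 + 1z - 12 = 0.
Quadratic formula: z = [-(1) +/- sqrt((1)^2 - 4*(-12))] / 2
Discriminant = 1 + 48 = 49; sqrt = 7.
z = (-1 +/- 7) / 2 => z = 3 or z = -4.
|p1| = 4, |p2| = 3.
For BIBO stability, all poles must lie inside the unit circle (|p| < 1).
System is UNSTABLE since at least one |p| >= 1.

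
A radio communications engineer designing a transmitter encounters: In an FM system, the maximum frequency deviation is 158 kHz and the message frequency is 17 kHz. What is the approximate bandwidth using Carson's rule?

Carson's rule: BW = 2*(delta_f + f_m)
= 2*(158 + 17) kHz = 350 kHz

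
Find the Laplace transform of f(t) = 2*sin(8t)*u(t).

Standard pair: sin(wt)*u(t) <-> w/(s^2+w^2)
With w = 8: L{2*sin(8t)*u(t)} = 16/(s^2+64)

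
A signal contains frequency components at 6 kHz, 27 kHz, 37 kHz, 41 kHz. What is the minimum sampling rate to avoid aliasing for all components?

The highest frequency component is f_max = 41 kHz.
Nyquist rate = 2 * f_max = 2 * 41 kHz = 82 kHz.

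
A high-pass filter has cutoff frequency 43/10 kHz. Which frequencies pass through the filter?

A high-pass filter passes all frequencies above the cutoff frequency 43/10 kHz and attenuates lower frequencies.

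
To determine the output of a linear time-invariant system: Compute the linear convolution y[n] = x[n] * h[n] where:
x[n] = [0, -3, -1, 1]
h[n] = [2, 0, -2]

y[n] = sum_k x[k]*h[n-k]. Output length = len(x) + len(h) - 1 = 4 + 3 - 1 = 6.
y[0] = 0*2 = 0
y[1] = -3*2 + 0*0 = -6
y[2] = -1*2 + -3*0 + 0*-2 = -2
y[3] = 1*2 + -1*0 + -3*-2 = 8
y[4] = 1*0 + -1*-2 = 2
y[5] = 1*-2 = -2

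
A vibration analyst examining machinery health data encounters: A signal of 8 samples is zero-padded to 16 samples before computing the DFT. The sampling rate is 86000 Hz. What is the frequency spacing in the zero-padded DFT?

Original DFT: N = 8, resolution = f_s/N = 86000/8 = 10750 Hz
Zero-padded DFT: N = 16, resolution = f_s/N = 86000/16 = 5375 Hz
Zero-padding interpolates the spectrum (finer frequency grid)
but does NOT improve the true spectral resolution (ability to resolve close frequencies).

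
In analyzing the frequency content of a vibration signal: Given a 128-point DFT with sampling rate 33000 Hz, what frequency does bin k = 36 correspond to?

The frequency of DFT bin k is: f_k = k * f_s / N
f_36 = 36 * 33000 / 128 = 37125/4 Hz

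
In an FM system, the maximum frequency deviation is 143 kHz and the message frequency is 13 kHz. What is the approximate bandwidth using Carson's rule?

Carson's rule: BW = 2*(delta_f + f_m)
= 2*(143 + 13) kHz = 312 kHz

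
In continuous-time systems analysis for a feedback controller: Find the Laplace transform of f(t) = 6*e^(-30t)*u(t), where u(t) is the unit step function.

Standard Laplace transform pair:
e^(-at)*u(t) <-> 1/(s+a)
With a = 30: L{6*e^(-30t)*u(t)} = 6/(s+30), ROC: Re(s) > -30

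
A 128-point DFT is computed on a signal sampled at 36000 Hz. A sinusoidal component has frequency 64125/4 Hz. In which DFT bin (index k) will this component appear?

DFT frequency resolution = f_s/N = 36000/128 = 1125/4 Hz
Bin index k = f_signal / resolution = 64125/4 / 1125/4 = 57
The signal frequency 64125/4 Hz falls in DFT bin k = 57.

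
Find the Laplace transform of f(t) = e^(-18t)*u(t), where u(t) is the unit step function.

Standard Laplace transform pair:
e^(-at)*u(t) <-> 1/(s+a)
With a = 18: L{e^(-18t)*u(t)} = 1/(s+18), ROC: Re(s) > -18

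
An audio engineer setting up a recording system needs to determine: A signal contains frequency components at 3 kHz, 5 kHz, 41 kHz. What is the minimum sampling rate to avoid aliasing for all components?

The highest frequency component is f_max = 41 kHz.
Nyquist rate = 2 * f_max = 2 * 41 kHz = 82 kHz.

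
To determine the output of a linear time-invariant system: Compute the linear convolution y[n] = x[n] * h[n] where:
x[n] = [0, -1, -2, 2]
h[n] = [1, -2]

y[n] = sum_k x[k]*h[n-k]. Output length = len(x) + len(h) - 1 = 4 + 2 - 1 = 5.
y[0] = 0*1 = 0
y[1] = -1*1 + 0*-2 = -1
y[2] = -2*1 + -1*-2 = 0
y[3] = 2*1 + -2*-2 = 6
y[4] = 2*-2 = -4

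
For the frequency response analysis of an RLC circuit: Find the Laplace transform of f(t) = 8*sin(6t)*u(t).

Standard pair: sin(wt)*u(t) <-> w/(s^2+w^2)
With w = 6: L{8*sin(6t)*u(t)} = 48/(s^2+36)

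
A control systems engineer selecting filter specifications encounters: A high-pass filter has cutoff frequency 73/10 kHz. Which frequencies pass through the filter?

A high-pass filter passes all frequencies above the cutoff frequency 73/10 kHz and attenuates lower frequencies.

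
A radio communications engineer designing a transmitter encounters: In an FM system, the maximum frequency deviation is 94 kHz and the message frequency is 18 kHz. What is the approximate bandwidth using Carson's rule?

Carson's rule: BW = 2*(delta_f + f_m)
= 2*(94 + 18) kHz = 224 kHz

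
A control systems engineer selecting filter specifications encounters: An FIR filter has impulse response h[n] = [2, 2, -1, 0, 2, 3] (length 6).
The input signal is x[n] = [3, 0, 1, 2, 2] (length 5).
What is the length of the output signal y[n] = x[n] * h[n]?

For linear convolution, the output length is:
len(y) = len(x) + len(h) - 1 = 5 + 6 - 1 = 10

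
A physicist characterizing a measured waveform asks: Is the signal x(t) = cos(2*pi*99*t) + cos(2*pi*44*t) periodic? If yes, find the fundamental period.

f1 = 99 Hz, f2 = 44 Hz
Period T1 = 1/99, T2 = 1/44
Ratio T1/T2 = 44/99, which is rational.
The signal is periodic with fundamental period T = 1/GCD(99,44) = 1/11 s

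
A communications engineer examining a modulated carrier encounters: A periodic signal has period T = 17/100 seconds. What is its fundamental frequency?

The fundamental frequency is the reciprocal of the period.
f = 1/T = 1/(17/100) = 100/17 Hz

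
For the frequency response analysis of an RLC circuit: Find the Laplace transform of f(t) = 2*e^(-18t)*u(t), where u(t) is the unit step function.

Standard Laplace transform pair:
e^(-at)*u(t) <-> 1/(s+a)
With a = 18: L{2*e^(-18t)*u(t)} = 2/(s+18), ROC: Re(s) > -18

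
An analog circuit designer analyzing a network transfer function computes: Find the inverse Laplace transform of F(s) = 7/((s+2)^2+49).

Standard pair: w/((s+a)^2+w^2) <-> e^(-at)*sin(wt)*u(t)
With a=2, w=7: f(t) = e^(-2t)*sin(7t)*u(t)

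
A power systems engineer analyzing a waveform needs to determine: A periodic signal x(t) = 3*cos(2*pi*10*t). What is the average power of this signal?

Average power of A*cos(wt) is A^2/2.
P = 3^2 / 2 = 9/2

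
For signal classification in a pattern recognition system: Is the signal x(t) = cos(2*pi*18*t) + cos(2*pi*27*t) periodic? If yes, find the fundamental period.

f1 = 18 Hz, f2 = 27 Hz
Period T1 = 1/18, T2 = 1/27
Ratio T1/T2 = 27/18, which is rational.
The signal is periodic with fundamental period T = 1/GCD(18,27) = 1/9 s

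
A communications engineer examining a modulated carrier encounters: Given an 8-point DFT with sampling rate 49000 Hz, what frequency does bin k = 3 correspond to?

The frequency of DFT bin k is: f_k = k * f_s / N
f_3 = 3 * 49000 / 8 = 18375 Hz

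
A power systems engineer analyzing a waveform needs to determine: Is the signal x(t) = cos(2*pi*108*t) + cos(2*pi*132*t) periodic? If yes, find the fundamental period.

f1 = 108 Hz, f2 = 132 Hz
Period T1 = 1/108, T2 = 1/132
Ratio T1/T2 = 132/108, which is rational.
The signal is periodic with fundamental period T = 1/GCD(108,132) = 1/12 s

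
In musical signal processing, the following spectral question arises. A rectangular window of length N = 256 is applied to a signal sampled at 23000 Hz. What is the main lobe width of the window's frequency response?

For a rectangular window of length N,
the main lobe width in frequency is 2*f_s/N.
= 2*23000/256 = 2875/16 Hz
This determines the minimum frequency separation for resolving two sinusoids.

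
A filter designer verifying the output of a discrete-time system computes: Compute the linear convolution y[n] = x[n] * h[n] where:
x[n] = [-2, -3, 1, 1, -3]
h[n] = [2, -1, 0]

y[n] = sum_k x[k]*h[n-k]. Output length = len(x) + len(h) - 1 = 5 + 3 - 1 = 7.
y[0] = -2*2 = -4
y[1] = -3*2 + -2*-1 = -4
y[2] = 1*2 + -3*-1 + -2*0 = 5
y[3] = 1*2 + 1*-1 + -3*0 = 1
y[4] = -3*2 + 1*-1 + 1*0 = -7
y[5] = -3*-1 + 1*0 = 3
y[6] = -3*0 = 0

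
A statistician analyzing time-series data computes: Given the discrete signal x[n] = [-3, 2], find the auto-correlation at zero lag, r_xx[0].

The auto-correlation at zero lag r_xx[0] equals the signal energy.
r_xx[0] = sum of x[n]^2 = (-3)^2 + 2^2
= 9 + 4 = 13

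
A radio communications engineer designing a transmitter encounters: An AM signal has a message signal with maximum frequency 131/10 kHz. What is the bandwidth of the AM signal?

In AM (double-sideband), the bandwidth is twice the message frequency.
BW = 2 * f_m = 2 * 131/10 kHz = 131/5 kHz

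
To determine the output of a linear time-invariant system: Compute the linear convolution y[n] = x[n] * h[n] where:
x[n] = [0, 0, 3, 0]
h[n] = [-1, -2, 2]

y[n] = sum_k x[k]*h[n-k]. Output length = len(x) + len(h) - 1 = 4 + 3 - 1 = 6.
y[0] = 0*-1 = 0
y[1] = 0*-1 + 0*-2 = 0
y[2] = 3*-1 + 0*-2 + 0*2 = -3
y[3] = 0*-1 + 3*-2 + 0*2 = -6
y[4] = 0*-2 + 3*2 = 6
y[5] = 0*2 = 0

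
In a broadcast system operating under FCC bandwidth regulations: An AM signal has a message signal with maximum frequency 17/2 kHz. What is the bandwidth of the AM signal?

In AM (double-sideband), the bandwidth is twice the message frequency.
BW = 2 * f_m = 2 * 17/2 kHz = 17 kHz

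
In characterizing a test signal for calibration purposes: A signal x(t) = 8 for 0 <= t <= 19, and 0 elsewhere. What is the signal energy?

Energy = integral of |x(t)|^2 dt over the signal duration
= 8^2 * 19 = 64 * 19 = 1216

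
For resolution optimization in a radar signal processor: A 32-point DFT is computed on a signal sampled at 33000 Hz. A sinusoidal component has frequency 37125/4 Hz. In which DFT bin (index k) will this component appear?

DFT frequency resolution = f_s/N = 33000/32 = 4125/4 Hz
Bin index k = f_signal / resolution = 37125/4 / 4125/4 = 9
The signal frequency 37125/4 Hz falls in DFT bin k = 9.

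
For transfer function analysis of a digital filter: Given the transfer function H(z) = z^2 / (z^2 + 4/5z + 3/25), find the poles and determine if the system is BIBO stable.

Poles are roots of the denominator: z^2 + 4/5z + 3/25 = 0.
Quadratic formula: z = [-(4/5) +/- sqrt((4/5)^2 - 4*(3/25))] / 2
Discriminant = 16/25 - 12/25 = 4/25; sqrt = 2/5.
z = (-4/5 +/- 2/5) / 2 => z = -1/5 or z = -3/5.
|p1| = 1/5, |p2| = 3/5.
For BIBO stability, all poles must lie inside the unit circle (|p| < 1).
System is STABLE since both |p| < 1.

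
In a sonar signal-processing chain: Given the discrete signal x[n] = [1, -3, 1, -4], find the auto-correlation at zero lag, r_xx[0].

The auto-correlation at zero lag r_xx[0] equals the signal energy.
r_xx[0] = sum of x[n]^2 = 1^2 + (-3)^2 + 1^2 + (-4)^2
= 1 + 9 + 1 + 16 = 27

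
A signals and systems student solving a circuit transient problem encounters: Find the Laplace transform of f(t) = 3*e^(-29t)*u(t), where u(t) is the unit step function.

Standard Laplace transform pair:
e^(-at)*u(t) <-> 1/(s+a)
With a = 29: L{3*e^(-29t)*u(t)} = 3/(s+29), ROC: Re(s) > -29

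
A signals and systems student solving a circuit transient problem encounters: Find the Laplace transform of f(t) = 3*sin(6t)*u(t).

Standard pair: sin(wt)*u(t) <-> w/(s^2+w^2)
With w = 6: L{3*sin(6t)*u(t)} = 18/(s^2+36)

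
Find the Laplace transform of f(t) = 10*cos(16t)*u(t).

Standard pair: cos(wt)*u(t) <-> s/(s^2+w^2)
With w = 16: L{10*cos(16t)*u(t)} = 10s/(s^2+256)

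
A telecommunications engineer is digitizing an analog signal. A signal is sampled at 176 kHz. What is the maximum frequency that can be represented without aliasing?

The maximum frequency that can be represented without aliasing
is the Nyquist frequency: f_max = f_s / 2 = 176 kHz / 2 = 88 kHz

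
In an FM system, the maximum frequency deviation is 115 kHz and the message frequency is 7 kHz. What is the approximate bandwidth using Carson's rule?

Carson's rule: BW = 2*(delta_f + f_m)
= 2*(115 + 7) kHz = 244 kHz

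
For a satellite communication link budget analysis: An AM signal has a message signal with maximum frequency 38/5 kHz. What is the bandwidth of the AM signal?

In AM (double-sideband), the bandwidth is twice the message frequency.
BW = 2 * f_m = 2 * 38/5 kHz = 76/5 kHz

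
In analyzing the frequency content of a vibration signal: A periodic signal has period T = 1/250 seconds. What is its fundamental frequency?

The fundamental frequency is the reciprocal of the period.
f = 1/T = 1/(1/250) = 250 Hz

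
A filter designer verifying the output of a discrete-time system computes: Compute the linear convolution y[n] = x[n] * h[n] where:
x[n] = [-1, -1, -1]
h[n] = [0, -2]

y[n] = sum_k x[k]*h[n-k]. Output length = len(x) + len(h) - 1 = 3 + 2 - 1 = 4.
y[0] = -1*0 = 0
y[1] = -1*0 + -1*-2 = 2
y[2] = -1*0 + -1*-2 = 2
y[3] = -1*-2 = 2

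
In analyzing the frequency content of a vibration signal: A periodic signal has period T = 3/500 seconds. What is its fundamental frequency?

The fundamental frequency is the reciprocal of the period.
f = 1/T = 1/(3/500) = 500/3 Hz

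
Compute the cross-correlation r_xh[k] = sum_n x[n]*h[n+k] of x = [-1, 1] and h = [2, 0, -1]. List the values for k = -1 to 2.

Both sequences indexed from 0 and zero outside their support.
Lags with overlap: k = -1 to 2.
  r_xh[-1] = x[1]*h[0] = 2
  r_xh[0] = x[0]*h[0] + x[1]*h[1] = -2
  r_xh[1] = x[0]*h[1] + x[1]*h[2] = -1
  r_xh[2] = x[0]*h[2] = 1
r_xh = [2, -2, -1, 1] (for k = -1, ..., 2)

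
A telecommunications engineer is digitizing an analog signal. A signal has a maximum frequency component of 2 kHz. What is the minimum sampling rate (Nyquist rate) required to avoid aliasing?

By the Nyquist-Shannon sampling theorem,
the minimum sampling rate (Nyquist rate) must be at least 2 * f_max.
Nyquist rate = 2 * 2 kHz = 4 kHz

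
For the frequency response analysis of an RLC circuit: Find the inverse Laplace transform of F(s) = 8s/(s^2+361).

Standard pair: s/(s^2+w^2) <-> cos(wt)*u(t)
With k=8, w=19: f(t) = 8*cos(19t)*u(t)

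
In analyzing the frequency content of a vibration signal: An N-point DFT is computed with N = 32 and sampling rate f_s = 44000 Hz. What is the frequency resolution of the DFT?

DFT frequency resolution = f_s / N
= 44000 / 32 = 1375 Hz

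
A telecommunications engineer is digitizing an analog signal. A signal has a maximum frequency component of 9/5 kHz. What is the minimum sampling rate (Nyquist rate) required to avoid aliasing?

By the Nyquist-Shannon sampling theorem,
the minimum sampling rate (Nyquist rate) must be at least 2 * f_max.
Nyquist rate = 2 * 9/5 kHz = 18/5 kHz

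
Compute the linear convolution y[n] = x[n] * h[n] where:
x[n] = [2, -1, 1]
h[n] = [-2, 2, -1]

y[n] = sum_k x[k]*h[n-k]. Output length = len(x) + len(h) - 1 = 3 + 3 - 1 = 5.
y[0] = 2*-2 = -4
y[1] = -1*-2 + 2*2 = 6
y[2] = 1*-2 + -1*2 + 2*-1 = -6
y[3] = 1*2 + -1*-1 = 3
y[4] = 1*-1 = -1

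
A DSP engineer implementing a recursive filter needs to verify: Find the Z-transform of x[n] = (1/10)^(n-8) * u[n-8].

Time-shifting property: if X(z) = Z{x[n]}, then Z{x[n-d]} = z^(-d) * X(z)
X(z) = z/(z - 1/10) for x[n] = (1/10)^n * u[n]
Z{x[n-8]} = z^(-8) * z/(z - 1/10) = z^(-7)/(z - 1/10)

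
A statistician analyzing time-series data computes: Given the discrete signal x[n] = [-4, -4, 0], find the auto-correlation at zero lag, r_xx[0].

The auto-correlation at zero lag r_xx[0] equals the signal energy.
r_xx[0] = sum of x[n]^2 = (-4)^2 + (-4)^2 + 0^2
= 16 + 16 + 0 = 32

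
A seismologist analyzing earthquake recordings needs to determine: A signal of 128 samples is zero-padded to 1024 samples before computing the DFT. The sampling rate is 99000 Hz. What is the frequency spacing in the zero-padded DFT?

Original DFT: N = 128, resolution = f_s/N = 99000/128 = 12375/16 Hz
Zero-padded DFT: N = 1024, resolution = f_s/N = 99000/1024 = 12375/128 Hz
Zero-padding interpolates the spectrum (finer frequency grid)
but does NOT improve the true spectral resolution (ability to resolve close frequencies).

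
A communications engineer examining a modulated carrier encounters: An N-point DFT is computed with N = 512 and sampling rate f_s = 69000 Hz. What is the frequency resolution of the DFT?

DFT frequency resolution = f_s / N
= 69000 / 512 = 8625/64 Hz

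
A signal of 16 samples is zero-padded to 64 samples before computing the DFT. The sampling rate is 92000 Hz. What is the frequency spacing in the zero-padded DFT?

Original DFT: N = 16, resolution = f_s/N = 92000/16 = 5750 Hz
Zero-padded DFT: N = 64, resolution = f_s/N = 92000/64 = 2875/2 Hz
Zero-padding interpolates the spectrum (finer frequency grid)
but does NOT improve the true spectral resolution (ability to resolve close frequencies).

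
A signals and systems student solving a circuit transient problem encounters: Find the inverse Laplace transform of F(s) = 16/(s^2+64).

Standard pair: w/(s^2+w^2) <-> sin(wt)*u(t)
Recognize w^2 = 64, so w = 8; numerator 16 = 2*8.
f(t) = 2*sin(8t)*u(t)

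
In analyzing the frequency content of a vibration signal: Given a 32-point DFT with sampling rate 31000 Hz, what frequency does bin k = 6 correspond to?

The frequency of DFT bin k is: f_k = k * f_s / N
f_6 = 6 * 31000 / 32 = 11625/2 Hz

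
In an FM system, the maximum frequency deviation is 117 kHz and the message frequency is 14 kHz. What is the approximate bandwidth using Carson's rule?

Carson's rule: BW = 2*(delta_f + f_m)
= 2*(117 + 14) kHz = 262 kHz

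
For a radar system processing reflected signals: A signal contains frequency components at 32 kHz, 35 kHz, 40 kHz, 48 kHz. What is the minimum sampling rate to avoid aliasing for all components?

The highest frequency component is f_max = 48 kHz.
Nyquist rate = 2 * f_max = 2 * 48 kHz = 96 kHz.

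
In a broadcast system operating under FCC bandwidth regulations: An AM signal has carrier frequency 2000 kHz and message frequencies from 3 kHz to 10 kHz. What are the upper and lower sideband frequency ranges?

Upper sideband (USB) = fc + [fm_low, fm_high] = 2000 + [3, 10] = [2003, 2010] kHz
Lower sideband (LSB) = fc - [fm_high, fm_low] = 2000 - [10, 3] = [1990, 1997] kHz
Total occupied spectrum: 1990 kHz to 2010 kHz (plus carrier at 2000 kHz)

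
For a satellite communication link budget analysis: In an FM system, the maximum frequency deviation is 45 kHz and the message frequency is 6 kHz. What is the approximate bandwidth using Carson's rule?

Carson's rule: BW = 2*(delta_f + f_m)
= 2*(45 + 6) kHz = 102 kHz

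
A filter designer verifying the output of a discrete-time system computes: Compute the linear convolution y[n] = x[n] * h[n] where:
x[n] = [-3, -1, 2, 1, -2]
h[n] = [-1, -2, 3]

y[n] = sum_k x[k]*h[n-k]. Output length = len(x) + len(h) - 1 = 5 + 3 - 1 = 7.
y[0] = -3*-1 = 3
y[1] = -1*-1 + -3*-2 = 7
y[2] = 2*-1 + -1*-2 + -3*3 = -9
y[3] = 1*-1 + 2*-2 + -1*3 = -8
y[4] = -2*-1 + 1*-2 + 2*3 = 6
y[5] = -2*-2 + 1*3 = 7
y[6] = -2*3 = -6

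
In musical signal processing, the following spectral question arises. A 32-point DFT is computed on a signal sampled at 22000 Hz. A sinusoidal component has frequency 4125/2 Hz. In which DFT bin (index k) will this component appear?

DFT frequency resolution = f_s/N = 22000/32 = 1375/2 Hz
Bin index k = f_signal / resolution = 4125/2 / 1375/2 = 3
The signal frequency 4125/2 Hz falls in DFT bin k = 3.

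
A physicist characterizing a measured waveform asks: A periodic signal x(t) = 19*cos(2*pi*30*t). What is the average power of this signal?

Average power of A*cos(wt) is A^2/2.
P = 19^2 / 2 = 361/2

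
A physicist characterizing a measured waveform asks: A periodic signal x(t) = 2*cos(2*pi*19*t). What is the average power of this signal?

Average power of A*cos(wt) is A^2/2.
P = 2^2 / 2 = 4/2 = 2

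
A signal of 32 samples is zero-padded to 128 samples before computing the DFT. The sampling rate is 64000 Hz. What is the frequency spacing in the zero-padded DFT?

Original DFT: N = 32, resolution = f_s/N = 64000/32 = 2000 Hz
Zero-padded DFT: N = 128, resolution = f_s/N = 64000/128 = 500 Hz
Zero-padding interpolates the spectrum (finer frequency grid)
but does NOT improve the true spectral resolution (ability to resolve close frequencies).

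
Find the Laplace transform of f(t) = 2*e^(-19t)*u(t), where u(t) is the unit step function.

Standard Laplace transform pair:
e^(-at)*u(t) <-> 1/(s+a)
With a = 19: L{2*e^(-19t)*u(t)} = 2/(s+19), ROC: Re(s) > -19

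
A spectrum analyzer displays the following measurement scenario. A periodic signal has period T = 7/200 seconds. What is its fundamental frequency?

The fundamental frequency is the reciprocal of the period.
f = 1/T = 1/(7/200) = 200/7 Hz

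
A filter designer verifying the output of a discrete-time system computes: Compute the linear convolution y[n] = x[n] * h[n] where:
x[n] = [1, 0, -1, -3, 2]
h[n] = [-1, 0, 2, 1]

y[n] = sum_k x[k]*h[n-k]. Output length = len(x) + len(h) - 1 = 5 + 4 - 1 = 8.
y[0] = 1*-1 = -1
y[1] = 0*-1 + 1*0 = 0
y[2] = -1*-1 + 0*0 + 1*2 = 3
y[3] = -3*-1 + -1*0 + 0*2 + 1*1 = 4
y[4] = 2*-1 + -3*0 + -1*2 + 0*1 = -4
y[5] = 2*0 + -3*2 + -1*1 = -7
y[6] = 2*2 + -3*1 = 1
y[7] = 2*1 = 2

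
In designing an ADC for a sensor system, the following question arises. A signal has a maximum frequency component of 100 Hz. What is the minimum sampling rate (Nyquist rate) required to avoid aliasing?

By the Nyquist-Shannon sampling theorem,
the minimum sampling rate (Nyquist rate) must be at least 2 * f_max.
Nyquist rate = 2 * 100 Hz = 200 Hz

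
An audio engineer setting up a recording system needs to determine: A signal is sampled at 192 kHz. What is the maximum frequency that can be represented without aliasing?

The maximum frequency that can be represented without aliasing
is the Nyquist frequency: f_max = f_s / 2 = 192 kHz / 2 = 96 kHz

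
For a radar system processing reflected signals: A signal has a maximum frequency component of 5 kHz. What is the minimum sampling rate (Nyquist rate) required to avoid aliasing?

By the Nyquist-Shannon sampling theorem,
the minimum sampling rate (Nyquist rate) must be at least 2 * f_max.
Nyquist rate = 2 * 5 kHz = 10 kHz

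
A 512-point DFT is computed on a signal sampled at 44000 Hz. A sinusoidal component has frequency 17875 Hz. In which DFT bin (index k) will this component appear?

DFT frequency resolution = f_s/N = 44000/512 = 1375/16 Hz
Bin index k = f_signal / resolution = 17875 / 1375/16 = 208
The signal frequency 17875 Hz falls in DFT bin k = 208.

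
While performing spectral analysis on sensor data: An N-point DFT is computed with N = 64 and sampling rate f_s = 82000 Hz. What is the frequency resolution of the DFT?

DFT frequency resolution = f_s / N
= 82000 / 64 = 5125/4 Hz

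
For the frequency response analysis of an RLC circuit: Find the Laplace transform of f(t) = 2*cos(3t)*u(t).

Standard pair: cos(wt)*u(t) <-> s/(s^2+w^2)
With w = 3: L{2*cos(3t)*u(t)} = 2s/(s^2+9)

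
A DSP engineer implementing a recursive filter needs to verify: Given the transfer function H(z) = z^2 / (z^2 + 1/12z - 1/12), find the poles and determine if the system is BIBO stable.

Poles are roots of the denominator: z^2 + 1/12z - 1/12 = 0.
Quadratic formula: z = [-(1/12) +/- sqrt((1/12)^2 - 4*(-1/12))] / 2
Discriminant = 1/144 + 1/3 = 49/144; sqrt = 7/12.
z = (-1/12 +/- 7/12) / 2 => z = 1/4 or z = -1/3.
|p1| = 1/3, |p2| = 1/4.
For BIBO stability, all poles must lie inside the unit circle (|p| < 1).
System is STABLE since both |p| < 1.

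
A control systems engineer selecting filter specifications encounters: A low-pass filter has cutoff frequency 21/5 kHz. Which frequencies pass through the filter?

A low-pass filter passes all frequencies below the cutoff frequency 21/5 kHz and attenuates higher frequencies.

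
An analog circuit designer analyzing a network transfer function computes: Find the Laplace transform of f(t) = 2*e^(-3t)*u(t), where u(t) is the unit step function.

Standard Laplace transform pair:
e^(-at)*u(t) <-> 1/(s+a)
With a = 3: L{2*e^(-3t)*u(t)} = 2/(s+3), ROC: Re(s) > -3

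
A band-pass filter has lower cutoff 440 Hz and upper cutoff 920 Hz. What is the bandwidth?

Bandwidth = f_high - f_low
= 920 Hz - 440 Hz = 480 Hz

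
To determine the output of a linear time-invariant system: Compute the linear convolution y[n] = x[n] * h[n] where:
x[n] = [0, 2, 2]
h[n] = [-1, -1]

y[n] = sum_k x[k]*h[n-k]. Output length = len(x) + len(h) - 1 = 3 + 2 - 1 = 4.
y[0] = 0*-1 = 0
y[1] = 2*-1 + 0*-1 = -2
y[2] = 2*-1 + 2*-1 = -4
y[3] = 2*-1 = -2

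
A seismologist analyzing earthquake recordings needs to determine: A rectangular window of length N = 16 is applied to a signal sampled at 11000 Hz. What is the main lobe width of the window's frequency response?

For a rectangular window of length N,
the main lobe width in frequency is 2*f_s/N.
= 2*11000/16 = 1375 Hz
This determines the minimum frequency separation for resolving two sinusoids.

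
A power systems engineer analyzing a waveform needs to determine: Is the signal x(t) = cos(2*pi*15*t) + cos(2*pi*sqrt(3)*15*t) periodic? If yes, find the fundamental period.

f1 = 15 Hz, f2 = 15*sqrt(3) Hz
Ratio f2/f1 = sqrt(3), which is irrational.
Since the frequency ratio is irrational, no common period exists.
The signal is not periodic.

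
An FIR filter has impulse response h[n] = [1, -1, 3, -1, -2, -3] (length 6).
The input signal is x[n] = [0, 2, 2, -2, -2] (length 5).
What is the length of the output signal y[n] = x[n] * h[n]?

For linear convolution, the output length is:
len(y) = len(x) + len(h) - 1 = 5 + 6 - 1 = 10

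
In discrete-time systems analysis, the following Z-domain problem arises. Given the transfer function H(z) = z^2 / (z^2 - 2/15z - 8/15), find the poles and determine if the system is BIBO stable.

Poles are roots of the denominator: z^2 - 2/15z - 8/15 = 0.
Quadratic formula: z = [-(-2/15) +/- sqrt((-2/15)^2 - 4*(-8/15))] / 2
Discriminant = 4/225 + 32/15 = 484/225; sqrt = 22/15.
z = (2/15 +/- 22/15) / 2 => z = 4/5 or z = -2/3.
|p1| = 4/5, |p2| = 2/3.
For BIBO stability, all poles must lie inside the unit circle (|p| < 1).
System is STABLE since both |p| < 1.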